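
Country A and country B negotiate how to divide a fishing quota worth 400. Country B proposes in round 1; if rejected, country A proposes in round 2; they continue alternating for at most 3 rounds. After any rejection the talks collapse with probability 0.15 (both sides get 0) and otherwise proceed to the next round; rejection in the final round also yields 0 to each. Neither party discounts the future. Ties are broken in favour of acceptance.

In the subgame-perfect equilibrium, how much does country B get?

349

Round 3 (country B proposes): rejection yields 0 for country A; country B offers 0 and keeps 400.
Round 2 (country A proposes): rejecting gives country B an expected 0.85 × 400 = 340. Country A offers 340 and keeps 400 − 340 = 60.
Round 1 (country B proposes): rejecting gives country A an expected 0.85 × 60 = 51. Country B offers 51 and keeps 400 − 51 = 349.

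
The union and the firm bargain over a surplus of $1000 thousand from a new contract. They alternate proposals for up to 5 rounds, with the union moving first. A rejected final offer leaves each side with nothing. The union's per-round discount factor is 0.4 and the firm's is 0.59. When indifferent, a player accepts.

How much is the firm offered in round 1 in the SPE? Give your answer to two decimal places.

Round 5 (the union proposes): the firm will accept anything ≥ 0, so the union offers 0 and keeps 1000.
Round 4 (the firm proposes): the union can get 1000 next round, worth 0.4 × 1000 = 400 now, so the firm offers 400, keeping 600.
Round 3 (the union proposes): the firm can get 600 next round, worth 0.59 × 600 = 354 now; the union offers that and keeps 646.
Round 2 (the firm proposes): the union can get 646 next round, worth 0.4 × 646 = 258.4 now, so the firm offers 258.4, keeping 741.6.
Round 1 (the union proposes): the firm can get 741.6 next round, worth 0.59 × 741.6 = 437.544 now, so the union offers 437.544, keeping 562.456.

437.54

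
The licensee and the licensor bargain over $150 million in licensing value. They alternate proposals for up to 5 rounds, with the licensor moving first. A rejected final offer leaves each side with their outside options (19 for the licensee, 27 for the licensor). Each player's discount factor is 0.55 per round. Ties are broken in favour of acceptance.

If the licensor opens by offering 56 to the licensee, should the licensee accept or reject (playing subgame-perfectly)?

Accept

Round 5 (the licensor proposes): the licensee gets 19 if talks fail, so the licensor offers 19 and keeps 131.
Round 4 (the licensee proposes): the licensor can get 131 next round, worth 0.55 × 131 = 72.05 now, so the licensee offers 72.05, keeping 77.95.
Round 3 (the licensor proposes): the licensee can get 77.95 next round, worth 0.55 × 77.95 = 42.8725 now. The licensor offers 42.8725 and keeps 150 − 42.8725 = 107.1275.
Round 2 (the licensee proposes): the licensor can get 107.1275 next round, worth 0.55 × 107.1275 = 58.920125 now; the licensee offers that and keeps 91.079875.
So by rejecting in round 1, the licensee gets 91.079875 next round, worth 0.55 × 91.079875 = 50.09393125 now.
Offer 56 ≥ 50.09393125, so the licensee accepts.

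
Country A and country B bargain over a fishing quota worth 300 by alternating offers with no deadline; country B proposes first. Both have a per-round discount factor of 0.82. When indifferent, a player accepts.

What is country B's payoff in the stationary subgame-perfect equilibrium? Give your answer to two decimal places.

164.84

When country B proposes, country A accepts any offer worth at least 0.82 times what country A would get by proposing next round; and vice versa.
This gives x = 300 − 0.82y and y = 300 − 0.82x, where x and y are each side's share when it proposes.
Hence (1 − 0.82·0.82)x = 300(1 − 0.82), i.e. 0.3276·x = 54.
x ≈ 164.8352; country A's share is 300 − x ≈ 135.1648.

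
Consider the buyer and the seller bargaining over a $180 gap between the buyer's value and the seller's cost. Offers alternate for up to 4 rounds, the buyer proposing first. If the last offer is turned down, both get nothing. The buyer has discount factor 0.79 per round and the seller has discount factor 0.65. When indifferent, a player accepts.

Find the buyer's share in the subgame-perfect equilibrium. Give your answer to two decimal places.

Work backward from the last round.
Round 4 (the seller proposes): rejection yields 0 for the buyer; the seller offers 0 and keeps 180.
Round 3 (the buyer proposes): the seller can get 180 next round, worth 0.65 × 180 = 117 now, so the buyer offers 117, keeping 63.
Round 2 (the seller proposes): the buyer can get 63 next round, worth 0.79 × 63 = 49.77 now, so the seller offers 49.77, keeping 130.23.
Round 1 (the buyer proposes): the seller can get 130.23 next round, worth 0.65 × 130.23 = 84.6495 now. The buyer offers 84.6495 and keeps 180 − 84.6495 = 95.3505.

95.35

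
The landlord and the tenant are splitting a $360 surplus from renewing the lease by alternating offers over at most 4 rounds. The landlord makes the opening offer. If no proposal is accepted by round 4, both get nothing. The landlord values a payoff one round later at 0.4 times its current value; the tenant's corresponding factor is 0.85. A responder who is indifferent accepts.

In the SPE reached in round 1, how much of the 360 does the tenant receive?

287.64

By backward induction:
Round 4 (the tenant proposes): the landlord will accept anything ≥ 0, so the tenant offers 0 and keeps 360.
Round 3 (the landlord proposes): the tenant can get 360 next round, worth 0.85 × 360 = 306 now, so the landlord offers 306, keeping 54.
Round 2 (the tenant proposes): the landlord can get 54 next round, worth 0.4 × 54 = 21.6 now, so the tenant offers 21.6, keeping 338.4.
Round 1 (the landlord proposes): the tenant can get 338.4 next round, worth 0.85 × 338.4 = 287.64 now. The landlord offers 287.64 and keeps 360 − 287.64 = 72.36.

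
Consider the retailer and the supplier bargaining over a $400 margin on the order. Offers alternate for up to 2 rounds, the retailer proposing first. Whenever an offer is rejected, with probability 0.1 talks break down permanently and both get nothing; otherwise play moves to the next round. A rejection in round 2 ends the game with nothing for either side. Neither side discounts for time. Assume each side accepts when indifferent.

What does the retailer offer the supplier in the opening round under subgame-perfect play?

Round 2 (the supplier proposes): rejection yields 0 for the retailer; the supplier offers 0 and keeps 400.
Round 1 (the retailer proposes): rejecting gives the supplier an expected 0.9 × 400 = 360; the retailer offers that and keeps 40.

360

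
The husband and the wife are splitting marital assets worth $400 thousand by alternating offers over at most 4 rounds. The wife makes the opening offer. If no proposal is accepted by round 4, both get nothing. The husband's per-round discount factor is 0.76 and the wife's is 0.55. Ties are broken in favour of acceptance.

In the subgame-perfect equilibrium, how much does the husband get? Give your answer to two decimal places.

Round 4 (the husband proposes): rejection yields 0 for the wife; the husband offers 0 and keeps 400.
Round 3 (the wife proposes): the husband can get 400 next round, worth 0.76 × 400 = 304 now. The wife offers 304 and keeps 400 − 304 = 96.
Round 2 (the husband proposes): the wife can get 96 next round, worth 0.55 × 96 = 52.8 now. The husband offers 52.8 and keeps 400 − 52.8 = 347.2.
Round 1 (the wife proposes): the husband can get 347.2 next round, worth 0.76 × 347.2 = 263.872 now, so the wife offers 263.872, keeping 136.128.

263.87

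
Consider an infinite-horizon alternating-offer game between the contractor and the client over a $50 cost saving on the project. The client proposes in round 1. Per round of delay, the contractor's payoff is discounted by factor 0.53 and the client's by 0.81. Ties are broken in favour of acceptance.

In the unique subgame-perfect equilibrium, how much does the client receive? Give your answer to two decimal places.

In a stationary SPE each proposer offers the other exactly their discounted continuation value.
If the client keeps x when proposing and the contractor keeps y when proposing, then x = 50 − 0.53y and y = 50 − 0.81x.
Solving: x = 50(1 − 0.53) / (1 − 0.81·0.53) = 23.5 / 0.5707 ≈ 41.1775.
The contractor gets 50 − 41.1775 ≈ 8.8225.

41.18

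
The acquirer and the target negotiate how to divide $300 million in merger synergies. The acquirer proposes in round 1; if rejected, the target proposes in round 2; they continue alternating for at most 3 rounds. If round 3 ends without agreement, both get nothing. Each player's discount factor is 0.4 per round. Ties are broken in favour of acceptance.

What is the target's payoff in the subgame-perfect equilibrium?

Round 3 (the acquirer proposes): rejection yields 0 for the target; the acquirer offers 0 and keeps 300.
Round 2 (the target proposes): the acquirer can get 300 next round, worth 0.4 × 300 = 120 now; the target offers that and keeps 180.
Round 1 (the acquirer proposes): the target can get 180 next round, worth 0.4 × 180 = 72 now; the acquirer offers that and keeps 228.

72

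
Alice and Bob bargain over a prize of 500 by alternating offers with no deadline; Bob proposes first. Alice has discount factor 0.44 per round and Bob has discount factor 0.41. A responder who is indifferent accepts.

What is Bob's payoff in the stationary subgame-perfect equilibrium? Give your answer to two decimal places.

In a stationary SPE each proposer offers the other exactly their discounted continuation value.
If Bob keeps x when proposing and Alice keeps y when proposing, then x = 500 − 0.44y and y = 500 − 0.41x.
Solving: x = 500(1 − 0.44) / (1 − 0.41·0.44) = 280 / 0.8196 ≈ 341.6301.
Alice gets 500 − 341.6301 ≈ 158.3699.

341.63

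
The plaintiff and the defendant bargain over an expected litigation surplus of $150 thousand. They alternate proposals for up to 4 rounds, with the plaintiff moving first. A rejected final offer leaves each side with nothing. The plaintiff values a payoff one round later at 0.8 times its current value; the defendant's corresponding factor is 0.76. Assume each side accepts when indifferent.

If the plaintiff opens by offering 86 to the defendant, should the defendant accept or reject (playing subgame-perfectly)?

Reject

Round 4 (the defendant proposes): rejection yields 0 for the plaintiff; the defendant offers 0 and keeps 150.
Round 3 (the plaintiff proposes): the defendant can get 150 next round, worth 0.76 × 150 = 114 now. The plaintiff offers 114 and keeps 150 − 114 = 36.
Round 2 (the defendant proposes): the plaintiff can get 36 next round, worth 0.8 × 36 = 28.8 now. The defendant offers 28.8 and keeps 150 − 28.8 = 121.2.
So by rejecting in round 1, the defendant gets 121.2 next round, worth 0.76 × 121.2 = 92.112 now.
Offer 86 < 92.112, so the defendant rejects.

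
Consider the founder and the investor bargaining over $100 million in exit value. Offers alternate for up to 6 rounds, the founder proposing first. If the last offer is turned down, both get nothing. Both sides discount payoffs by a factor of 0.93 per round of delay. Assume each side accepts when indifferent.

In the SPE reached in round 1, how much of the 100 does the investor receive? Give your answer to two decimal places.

81.71

By backward induction:
Round 6 (the investor proposes): the founder will accept anything ≥ 0, so the investor offers 0 and keeps 100.
Round 5 (the founder proposes): the investor can get 100 next round, worth 0.93 × 100 = 93 now. The founder offers 93 and keeps 100 − 93 = 7.
Round 4 (the investor proposes): the founder can get 7 next round, worth 0.93 × 7 = 6.51 now. The investor offers 6.51 and keeps 100 − 6.51 = 93.49.
Round 3 (the founder proposes): the investor can get 93.49 next round, worth 0.93 × 93.49 = 86.9457 now; the founder offers that and keeps 13.0543.
Round 2 (the investor proposes): the founder can get 13.0543 next round, worth 0.93 × 13.0543 = 12.140499 now. The investor offers 12.140499 and keeps 100 − 12.140499 = 87.859501.
Round 1 (the founder proposes): the investor can get 87.859501 next round, worth 0.93 × 87.859501 = 81.70933593 now, so the founder offers 81.70933593, keeping 18.29066407.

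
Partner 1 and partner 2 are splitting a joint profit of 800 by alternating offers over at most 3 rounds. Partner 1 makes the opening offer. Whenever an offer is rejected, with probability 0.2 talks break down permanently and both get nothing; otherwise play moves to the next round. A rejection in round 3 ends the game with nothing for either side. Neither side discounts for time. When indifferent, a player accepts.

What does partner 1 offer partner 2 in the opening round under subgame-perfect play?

Round 3 (partner 1 proposes): rejection yields 0 for partner 2; partner 1 offers 0 and keeps 800.
Round 2 (partner 2 proposes): rejecting gives partner 1 an expected 0.8 × 800 = 640, so partner 2 offers 640, keeping 160.
Round 1 (partner 1 proposes): rejecting gives partner 2 an expected 0.8 × 160 = 128, so partner 1 offers 128, keeping 672.

128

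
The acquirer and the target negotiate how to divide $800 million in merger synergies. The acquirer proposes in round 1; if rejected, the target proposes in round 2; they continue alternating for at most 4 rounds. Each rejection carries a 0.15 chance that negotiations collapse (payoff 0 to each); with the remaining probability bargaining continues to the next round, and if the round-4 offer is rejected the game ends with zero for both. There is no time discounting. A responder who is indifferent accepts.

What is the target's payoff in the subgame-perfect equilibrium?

By backward induction:
Round 4 (the target proposes): rejection yields 0 for the acquirer; the target offers 0 and keeps 800.
Round 3 (the acquirer proposes): rejecting gives the target an expected 0.85 × 800 = 680; the acquirer offers that and keeps 120.
Round 2 (the target proposes): rejecting gives the acquirer an expected 0.85 × 120 = 102. The target offers 102 and keeps 800 − 102 = 698.
Round 1 (the acquirer proposes): rejecting gives the target an expected 0.85 × 698 = 593.3, so the acquirer offers 593.3, keeping 206.7.

593.3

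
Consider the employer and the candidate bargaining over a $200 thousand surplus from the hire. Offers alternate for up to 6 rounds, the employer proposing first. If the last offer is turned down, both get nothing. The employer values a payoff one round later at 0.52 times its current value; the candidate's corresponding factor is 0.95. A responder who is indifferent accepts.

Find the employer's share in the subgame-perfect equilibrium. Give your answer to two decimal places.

Round 6 (the candidate proposes): rejection yields 0 for the employer; the candidate offers 0 and keeps 200.
Round 5 (the employer proposes): the candidate can get 200 next round, worth 0.95 × 200 = 190 now, so the employer offers 190, keeping 10.
Round 4 (the candidate proposes): the employer can get 10 next round, worth 0.52 × 10 = 5.2 now. The candidate offers 5.2 and keeps 200 − 5.2 = 194.8.
Round 3 (the employer proposes): the candidate can get 194.8 next round, worth 0.95 × 194.8 = 185.06 now. The employer offers 185.06 and keeps 200 − 185.06 = 14.94.
Round 2 (the candidate proposes): the employer can get 14.94 next round, worth 0.52 × 14.94 = 7.7688 now. The candidate offers 7.7688 and keeps 200 − 7.7688 = 192.2312.
Round 1 (the employer proposes): the candidate can get 192.2312 next round, worth 0.95 × 192.2312 = 182.61964 now. The employer offers 182.61964 and keeps 200 − 182.61964 = 17.38036.

17.38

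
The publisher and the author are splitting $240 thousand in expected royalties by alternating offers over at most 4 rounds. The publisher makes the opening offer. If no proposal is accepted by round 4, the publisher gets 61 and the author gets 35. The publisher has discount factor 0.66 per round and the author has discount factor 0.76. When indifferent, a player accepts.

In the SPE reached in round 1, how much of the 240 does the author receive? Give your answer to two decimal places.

Round 4 (the author proposes): the publisher gets 61 if talks fail, so the author offers 61 and keeps 179.
Round 3 (the publisher proposes): the author can get 179 next round, worth 0.76 × 179 = 136.04 now; the publisher offers that and keeps 103.96.
Round 2 (the author proposes): the publisher can get 103.96 next round, worth 0.66 × 103.96 = 68.6136 now; the author offers that and keeps 171.3864.
Round 1 (the publisher proposes): the author can get 171.3864 next round, worth 0.76 × 171.3864 = 130.253664 now, so the publisher offers 130.253664, keeping 109.746336.

130.25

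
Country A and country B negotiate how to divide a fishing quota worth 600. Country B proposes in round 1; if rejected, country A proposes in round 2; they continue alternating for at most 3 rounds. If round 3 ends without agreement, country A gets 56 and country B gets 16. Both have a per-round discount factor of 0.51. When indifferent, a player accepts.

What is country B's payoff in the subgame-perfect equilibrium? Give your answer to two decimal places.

435.49

Round 3 (country B proposes): country A gets 56 if talks fail, so country B offers 56 and keeps 544.
Round 2 (country A proposes): country B can get 544 next round, worth 0.51 × 544 = 277.44 now; country A offers that and keeps 322.56.
Round 1 (country B proposes): country A can get 322.56 next round, worth 0.51 × 322.56 = 164.5056 now; country B offers that and keeps 435.4944.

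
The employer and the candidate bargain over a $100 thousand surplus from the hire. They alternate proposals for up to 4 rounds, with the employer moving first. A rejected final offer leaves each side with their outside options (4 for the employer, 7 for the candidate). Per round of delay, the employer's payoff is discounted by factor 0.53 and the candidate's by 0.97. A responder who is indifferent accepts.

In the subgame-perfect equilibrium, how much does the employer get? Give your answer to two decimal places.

6.54

Round 4 (the candidate proposes): the employer gets 4 if talks fail, so the candidate offers 4 and keeps 96.
Round 3 (the employer proposes): the candidate can get 96 next round, worth 0.97 × 96 = 93.12 now; the employer offers that and keeps 6.88.
Round 2 (the candidate proposes): the employer can get 6.88 next round, worth 0.53 × 6.88 = 3.6464 now. The candidate offers 3.6464 and keeps 100 − 3.6464 = 96.3536.
Round 1 (the employer proposes): the candidate can get 96.3536 next round, worth 0.97 × 96.3536 = 93.462992 now. The employer offers 93.462992 and keeps 100 − 93.462992 = 6.537008.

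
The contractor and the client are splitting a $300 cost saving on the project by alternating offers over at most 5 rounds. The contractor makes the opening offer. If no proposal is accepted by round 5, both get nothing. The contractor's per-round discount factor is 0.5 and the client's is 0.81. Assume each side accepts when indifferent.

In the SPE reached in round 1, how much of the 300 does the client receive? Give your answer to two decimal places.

170.71

Round 5 (the contractor proposes): rejection yields 0 for the client; the contractor offers 0 and keeps 300.
Round 4 (the client proposes): the contractor can get 300 next round, worth 0.5 × 300 = 150 now; the client offers that and keeps 150.
Round 3 (the contractor proposes): the client can get 150 next round, worth 0.81 × 150 = 121.5 now. The contractor offers 121.5 and keeps 300 − 121.5 = 178.5.
Round 2 (the client proposes): the contractor can get 178.5 next round, worth 0.5 × 178.5 = 89.25 now. The client offers 89.25 and keeps 300 − 89.25 = 210.75.
Round 1 (the contractor proposes): the client can get 210.75 next round, worth 0.81 × 210.75 = 170.7075 now; the contractor offers that and keeps 129.2925.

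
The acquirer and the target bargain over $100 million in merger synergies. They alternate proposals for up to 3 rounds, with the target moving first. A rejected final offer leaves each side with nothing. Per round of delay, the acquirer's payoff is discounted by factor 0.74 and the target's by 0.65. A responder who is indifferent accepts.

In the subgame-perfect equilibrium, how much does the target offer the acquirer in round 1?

25.9

Round 3 (the target proposes): the acquirer will accept anything ≥ 0, so the target offers 0 and keeps 100.
Round 2 (the acquirer proposes): the target can get 100 next round, worth 0.65 × 100 = 65 now, so the acquirer offers 65, keeping 35.
Round 1 (the target proposes): the acquirer can get 35 next round, worth 0.74 × 35 = 25.9 now; the target offers that and keeps 74.1.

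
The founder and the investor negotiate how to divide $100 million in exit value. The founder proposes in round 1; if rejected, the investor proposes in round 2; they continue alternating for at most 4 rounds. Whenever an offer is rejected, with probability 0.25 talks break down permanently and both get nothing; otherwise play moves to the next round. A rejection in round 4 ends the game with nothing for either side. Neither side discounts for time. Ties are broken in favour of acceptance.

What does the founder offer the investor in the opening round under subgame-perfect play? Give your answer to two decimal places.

60.94

Round 4 (the investor proposes): the founder will accept anything ≥ 0, so the investor offers 0 and keeps 100.
Round 3 (the founder proposes): rejecting gives the investor an expected 0.75 × 100 = 75; the founder offers that and keeps 25.
Round 2 (the investor proposes): rejecting gives the founder an expected 0.75 × 25 = 18.75; the investor offers that and keeps 81.25.
Round 1 (the founder proposes): rejecting gives the investor an expected 0.75 × 81.25 = 60.9375. The founder offers 60.9375 and keeps 100 − 60.9375 = 39.0625.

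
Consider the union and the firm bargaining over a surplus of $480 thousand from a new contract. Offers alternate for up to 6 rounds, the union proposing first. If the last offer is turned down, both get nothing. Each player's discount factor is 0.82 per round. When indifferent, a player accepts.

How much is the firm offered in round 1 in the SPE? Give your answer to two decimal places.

Round 6 (the firm proposes): rejection yields 0 for the union; the firm offers 0 and keeps 480.
Round 5 (the union proposes): the firm can get 480 next round, worth 0.82 × 480 = 393.6 now. The union offers 393.6 and keeps 480 − 393.6 = 86.4.
Round 4 (the firm proposes): the union can get 86.4 next round, worth 0.82 × 86.4 = 70.848 now. The firm offers 70.848 and keeps 480 − 70.848 = 409.152.
Round 3 (the union proposes): the firm can get 409.152 next round, worth 0.82 × 409.152 = 335.50464 now; the union offers that and keeps 144.49536.
Round 2 (the firm proposes): the union can get 144.49536 next round, worth 0.82 × 144.49536 = 118.4861952 now; the firm offers that and keeps 361.5138048.
Round 1 (the union proposes): the firm can get 361.5138048 next round, worth 0.82 × 361.5138048 = 296.441319936 now, so the union offers 296.441319936, keeping 183.558680064.

296.44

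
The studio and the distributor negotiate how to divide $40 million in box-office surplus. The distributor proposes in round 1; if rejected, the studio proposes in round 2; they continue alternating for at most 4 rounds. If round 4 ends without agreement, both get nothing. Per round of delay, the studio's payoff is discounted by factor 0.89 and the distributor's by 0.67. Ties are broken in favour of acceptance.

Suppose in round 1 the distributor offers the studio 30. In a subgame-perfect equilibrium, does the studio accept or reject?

Reject

Work out the studio's continuation value if the offer is rejected.
Round 4 (the studio proposes): the distributor will accept anything ≥ 0, so the studio offers 0 and keeps 40.
Round 3 (the distributor proposes): the studio can get 40 next round, worth 0.89 × 40 = 35.6 now. The distributor offers 35.6 and keeps 40 − 35.6 = 4.4.
Round 2 (the studio proposes): the distributor can get 4.4 next round, worth 0.67 × 4.4 = 2.948 now. The studio offers 2.948 and keeps 40 − 2.948 = 37.052.
So by rejecting in round 1, the studio gets 37.052 next round, worth 0.89 × 37.052 = 32.97628 now.
Offer 30 < 32.97628, so the studio rejects.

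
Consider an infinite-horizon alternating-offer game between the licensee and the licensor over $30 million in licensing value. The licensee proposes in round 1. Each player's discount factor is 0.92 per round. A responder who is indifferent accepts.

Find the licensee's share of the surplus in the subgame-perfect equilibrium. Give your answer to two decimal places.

In a stationary SPE each proposer offers the other exactly their discounted continuation value.
If the licensee keeps x when proposing and the licensor keeps y when proposing, then x = 30 − 0.92y and y = 30 − 0.92x.
Solving: x = 30(1 − 0.92) / (1 − 0.92·0.92) = 2.4 / 0.1536 = 15.625.
The licensor gets 30 − 15.625 = 14.375.

15.63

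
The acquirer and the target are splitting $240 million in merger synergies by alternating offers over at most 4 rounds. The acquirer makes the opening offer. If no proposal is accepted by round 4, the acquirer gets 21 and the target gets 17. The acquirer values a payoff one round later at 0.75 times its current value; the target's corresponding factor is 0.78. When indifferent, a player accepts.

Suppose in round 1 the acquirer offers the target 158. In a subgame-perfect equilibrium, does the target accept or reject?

Work out the target's continuation value if the offer is rejected.
Round 4 (the target proposes): the acquirer gets 21 if talks fail, so the target offers 21 and keeps 219.
Round 3 (the acquirer proposes): the target can get 219 next round, worth 0.78 × 219 = 170.82 now; the acquirer offers that and keeps 69.18.
Round 2 (the target proposes): the acquirer can get 69.18 next round, worth 0.75 × 69.18 = 51.885 now; the target offers that and keeps 188.115.
So by rejecting in round 1, the target gets 188.115 next round, worth 0.78 × 188.115 = 146.7297 now.
Offer 158 ≥ 146.7297, so the target accepts.

Accept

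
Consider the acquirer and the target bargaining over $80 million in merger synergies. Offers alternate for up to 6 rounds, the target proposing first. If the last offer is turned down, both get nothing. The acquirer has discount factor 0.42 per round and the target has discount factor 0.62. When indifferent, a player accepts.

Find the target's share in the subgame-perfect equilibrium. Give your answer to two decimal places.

Solve by backward induction from round 6.
Round 6 (the acquirer proposes): rejection yields 0 for the target; the acquirer offers 0 and keeps 80.
Round 5 (the target proposes): the acquirer can get 80 next round, worth 0.42 × 80 = 33.6 now, so the target offers 33.6, keeping 46.4.
Round 4 (the acquirer proposes): the target can get 46.4 next round, worth 0.62 × 46.4 = 28.768 now. The acquirer offers 28.768 and keeps 80 − 28.768 = 51.232.
Round 3 (the target proposes): the acquirer can get 51.232 next round, worth 0.42 × 51.232 = 21.51744 now; the target offers that and keeps 58.48256.
Round 2 (the acquirer proposes): the target can get 58.48256 next round, worth 0.62 × 58.48256 = 36.2591872 now. The acquirer offers 36.2591872 and keeps 80 − 36.2591872 = 43.7408128.
Round 1 (the target proposes): the acquirer can get 43.7408128 next round, worth 0.42 × 43.7408128 = 18.371141376 now; the target offers that and keeps 61.628858624.

61.63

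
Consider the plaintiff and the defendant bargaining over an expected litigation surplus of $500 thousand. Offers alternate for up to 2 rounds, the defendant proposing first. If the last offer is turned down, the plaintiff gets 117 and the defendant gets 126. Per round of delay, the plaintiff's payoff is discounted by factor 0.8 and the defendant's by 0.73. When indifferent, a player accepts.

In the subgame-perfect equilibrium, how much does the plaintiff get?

Round 2 (the plaintiff proposes): the defendant gets 126 if talks fail, so the plaintiff offers 126 and keeps 374.
Round 1 (the defendant proposes): the plaintiff can get 374 next round, worth 0.8 × 374 = 299.2 now. The defendant offers 299.2 and keeps 500 − 299.2 = 200.8.

299.2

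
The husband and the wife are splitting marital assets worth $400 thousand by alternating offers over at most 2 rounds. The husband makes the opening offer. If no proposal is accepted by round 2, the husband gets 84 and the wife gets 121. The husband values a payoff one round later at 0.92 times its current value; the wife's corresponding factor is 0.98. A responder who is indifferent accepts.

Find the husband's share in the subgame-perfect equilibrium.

Work backward from the last round.
Round 2 (the wife proposes): the husband gets 84 if talks fail, so the wife offers 84 and keeps 316.
Round 1 (the husband proposes): the wife can get 316 next round, worth 0.98 × 316 = 309.68 now, so the husband offers 309.68, keeping 90.32.

90.32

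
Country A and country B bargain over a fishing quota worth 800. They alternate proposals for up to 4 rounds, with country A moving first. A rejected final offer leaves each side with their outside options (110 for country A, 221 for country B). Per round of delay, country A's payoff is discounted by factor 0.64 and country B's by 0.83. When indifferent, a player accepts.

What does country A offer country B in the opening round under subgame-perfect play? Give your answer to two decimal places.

543.26

Round 4 (country B proposes): country A gets 110 if talks fail, so country B offers 110 and keeps 690.
Round 3 (country A proposes): country B can get 690 next round, worth 0.83 × 690 = 572.7 now; country A offers that and keeps 227.3.
Round 2 (country B proposes): country A can get 227.3 next round, worth 0.64 × 227.3 = 145.472 now, so country B offers 145.472, keeping 654.528.
Round 1 (country A proposes): country B can get 654.528 next round, worth 0.83 × 654.528 = 543.25824 now. Country A offers 543.25824 and keeps 800 − 543.25824 = 256.74176.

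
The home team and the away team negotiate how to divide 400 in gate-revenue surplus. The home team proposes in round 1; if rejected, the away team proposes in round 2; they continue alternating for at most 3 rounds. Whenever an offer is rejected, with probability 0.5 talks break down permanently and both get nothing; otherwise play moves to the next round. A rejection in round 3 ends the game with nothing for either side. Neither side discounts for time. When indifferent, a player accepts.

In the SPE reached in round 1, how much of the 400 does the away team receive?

100

By backward induction:
Round 3 (the home team proposes): the away team will accept anything ≥ 0, so the home team offers 0 and keeps 400.
Round 2 (the away team proposes): rejecting gives the home team an expected 0.5 × 400 = 200. The away team offers 200 and keeps 400 − 200 = 200.
Round 1 (the home team proposes): rejecting gives the away team an expected 0.5 × 200 = 100; the home team offers that and keeps 300.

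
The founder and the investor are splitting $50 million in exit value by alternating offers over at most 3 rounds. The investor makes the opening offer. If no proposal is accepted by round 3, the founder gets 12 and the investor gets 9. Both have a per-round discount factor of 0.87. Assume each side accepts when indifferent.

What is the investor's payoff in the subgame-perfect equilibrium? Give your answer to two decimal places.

35.26

Round 3 (the investor proposes): the founder gets 12 if talks fail, so the investor offers 12 and keeps 38.
Round 2 (the founder proposes): the investor can get 38 next round, worth 0.87 × 38 = 33.06 now. The founder offers 33.06 and keeps 50 − 33.06 = 16.94.
Round 1 (the investor proposes): the founder can get 16.94 next round, worth 0.87 × 16.94 = 14.7378 now, so the investor offers 14.7378, keeping 35.2622.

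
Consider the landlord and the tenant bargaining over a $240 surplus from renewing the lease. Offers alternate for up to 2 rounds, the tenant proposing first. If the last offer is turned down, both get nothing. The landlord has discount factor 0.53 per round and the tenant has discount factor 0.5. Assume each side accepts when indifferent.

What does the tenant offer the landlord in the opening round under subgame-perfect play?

Work backward from the last round.
Round 2 (the landlord proposes): rejection yields 0 for the tenant; the landlord offers 0 and keeps 240.
Round 1 (the tenant proposes): the landlord can get 240 next round, worth 0.53 × 240 = 127.2 now. The tenant offers 127.2 and keeps 240 − 127.2 = 112.8.

127.2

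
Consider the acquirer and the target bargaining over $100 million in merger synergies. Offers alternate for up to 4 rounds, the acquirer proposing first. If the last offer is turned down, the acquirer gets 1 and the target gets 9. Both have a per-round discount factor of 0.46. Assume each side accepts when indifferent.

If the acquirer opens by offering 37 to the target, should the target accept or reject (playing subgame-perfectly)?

Accept

Round 4 (the target proposes): the acquirer gets 1 if talks fail, so the target offers 1 and keeps 99.
Round 3 (the acquirer proposes): the target can get 99 next round, worth 0.46 × 99 = 45.54 now. The acquirer offers 45.54 and keeps 100 − 45.54 = 54.46.
Round 2 (the target proposes): the acquirer can get 54.46 next round, worth 0.46 × 54.46 = 25.0516 now. The target offers 25.0516 and keeps 100 − 25.0516 = 74.9484.
So by rejecting in round 1, the target gets 74.9484 next round, worth 0.46 × 74.9484 = 34.476264 now.
Offer 37 ≥ 34.476264, so the target accepts.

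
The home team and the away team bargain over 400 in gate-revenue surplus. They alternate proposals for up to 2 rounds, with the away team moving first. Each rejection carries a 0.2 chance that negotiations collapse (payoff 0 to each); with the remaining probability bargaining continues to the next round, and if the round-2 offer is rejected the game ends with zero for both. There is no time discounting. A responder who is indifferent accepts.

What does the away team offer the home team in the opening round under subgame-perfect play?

320

Round 2 (the home team proposes): the away team will accept anything ≥ 0, so the home team offers 0 and keeps 400.
Round 1 (the away team proposes): rejecting gives the home team an expected 0.8 × 400 = 320. The away team offers 320 and keeps 400 − 320 = 80.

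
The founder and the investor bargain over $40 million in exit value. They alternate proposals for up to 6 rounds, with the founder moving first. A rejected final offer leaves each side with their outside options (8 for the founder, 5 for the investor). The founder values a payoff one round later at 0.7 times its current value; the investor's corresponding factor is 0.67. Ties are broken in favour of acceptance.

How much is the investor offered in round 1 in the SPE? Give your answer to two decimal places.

Round 6 (the investor proposes): the founder gets 8 if talks fail, so the investor offers 8 and keeps 32.
Round 5 (the founder proposes): the investor can get 32 next round, worth 0.67 × 32 = 21.44 now. The founder offers 21.44 and keeps 40 − 21.44 = 18.56.
Round 4 (the investor proposes): the founder can get 18.56 next round, worth 0.7 × 18.56 = 12.992 now, so the investor offers 12.992, keeping 27.008.
Round 3 (the founder proposes): the investor can get 27.008 next round, worth 0.67 × 27.008 = 18.09536 now. The founder offers 18.09536 and keeps 40 − 18.09536 = 21.90464.
Round 2 (the investor proposes): the founder can get 21.90464 next round, worth 0.7 × 21.90464 = 15.333248 now. The investor offers 15.333248 and keeps 40 − 15.333248 = 24.666752.
Round 1 (the founder proposes): the investor can get 24.666752 next round, worth 0.67 × 24.666752 = 16.52672384 now, so the founder offers 16.52672384, keeping 23.47327616.

16.53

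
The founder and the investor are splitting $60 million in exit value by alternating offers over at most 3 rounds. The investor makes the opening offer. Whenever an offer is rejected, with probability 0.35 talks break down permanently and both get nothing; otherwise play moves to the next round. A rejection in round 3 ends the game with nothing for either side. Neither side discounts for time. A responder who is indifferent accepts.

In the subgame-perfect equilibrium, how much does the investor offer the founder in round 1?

By backward induction:
Round 3 (the investor proposes): the founder will accept anything ≥ 0, so the investor offers 0 and keeps 60.
Round 2 (the founder proposes): rejecting gives the investor an expected 0.65 × 60 = 39, so the founder offers 39, keeping 21.
Round 1 (the investor proposes): rejecting gives the founder an expected 0.65 × 21 = 13.65, so the investor offers 13.65, keeping 46.35.

13.65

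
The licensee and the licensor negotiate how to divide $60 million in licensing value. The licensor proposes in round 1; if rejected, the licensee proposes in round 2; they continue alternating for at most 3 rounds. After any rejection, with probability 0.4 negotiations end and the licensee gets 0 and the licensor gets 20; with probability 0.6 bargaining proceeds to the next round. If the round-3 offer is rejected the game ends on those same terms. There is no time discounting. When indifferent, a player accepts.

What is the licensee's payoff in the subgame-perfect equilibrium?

Round 3 (the licensor proposes): the licensee will accept anything ≥ 0, so the licensor offers 0 and keeps 60.
Round 2 (the licensee proposes): rejecting gives the licensor an expected 0.6 × 60 + 0.4 × 20 = 44; the licensee offers that and keeps 16.
Round 1 (the licensor proposes): rejecting gives the licensee an expected 0.6 × 16 = 9.6. The licensor offers 9.6 and keeps 60 − 9.6 = 50.4.

9.6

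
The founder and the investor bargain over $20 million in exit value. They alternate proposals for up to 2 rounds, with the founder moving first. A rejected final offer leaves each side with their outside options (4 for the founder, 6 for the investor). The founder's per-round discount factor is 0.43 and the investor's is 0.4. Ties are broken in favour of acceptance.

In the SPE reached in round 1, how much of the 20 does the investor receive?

By backward induction:
Round 2 (the investor proposes): the founder gets 4 if talks fail, so the investor offers 4 and keeps 16.
Round 1 (the founder proposes): the investor can get 16 next round, worth 0.4 × 16 = 6.4 now, so the founder offers 6.4, keeping 13.6.

6.4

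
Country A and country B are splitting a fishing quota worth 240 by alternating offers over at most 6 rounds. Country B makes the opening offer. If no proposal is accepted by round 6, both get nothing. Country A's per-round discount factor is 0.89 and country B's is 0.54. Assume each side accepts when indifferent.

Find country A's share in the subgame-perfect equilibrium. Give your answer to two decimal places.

Round 6 (country A proposes): country B will accept anything ≥ 0, so country A offers 0 and keeps 240.
Round 5 (country B proposes): country A can get 240 next round, worth 0.89 × 240 = 213.6 now; country B offers that and keeps 26.4.
Round 4 (country A proposes): country B can get 26.4 next round, worth 0.54 × 26.4 = 14.256 now, so country A offers 14.256, keeping 225.744.
Round 3 (country B proposes): country A can get 225.744 next round, worth 0.89 × 225.744 = 200.91216 now; country B offers that and keeps 39.08784.
Round 2 (country A proposes): country B can get 39.08784 next round, worth 0.54 × 39.08784 = 21.1074336 now, so country A offers 21.1074336, keeping 218.8925664.
Round 1 (country B proposes): country A can get 218.8925664 next round, worth 0.89 × 218.8925664 = 194.814384096 now; country B offers that and keeps 45.185615904.

194.81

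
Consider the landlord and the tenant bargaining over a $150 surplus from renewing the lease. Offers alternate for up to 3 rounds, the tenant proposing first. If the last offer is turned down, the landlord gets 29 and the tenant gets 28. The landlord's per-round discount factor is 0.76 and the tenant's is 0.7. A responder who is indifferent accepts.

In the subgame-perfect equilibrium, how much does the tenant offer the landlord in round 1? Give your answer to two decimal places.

49.63

Round 3 (the tenant proposes): the landlord gets 29 if talks fail, so the tenant offers 29 and keeps 121.
Round 2 (the landlord proposes): the tenant can get 121 next round, worth 0.7 × 121 = 84.7 now; the landlord offers that and keeps 65.3.
Round 1 (the tenant proposes): the landlord can get 65.3 next round, worth 0.76 × 65.3 = 49.628 now; the tenant offers that and keeps 100.372.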